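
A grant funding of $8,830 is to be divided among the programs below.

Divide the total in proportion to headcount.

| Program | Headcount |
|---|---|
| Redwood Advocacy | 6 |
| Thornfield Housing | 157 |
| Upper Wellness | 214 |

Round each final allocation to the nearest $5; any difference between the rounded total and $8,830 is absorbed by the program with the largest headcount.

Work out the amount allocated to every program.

Headcount total: 377.
Unrounded shares: Redwood Advocacy 6/377 × $8,830 = 140.53; Thornfield Housing 157/377 × $8,830 = 3,677.21; Upper Wellness 214/377 × $8,830 = 5,012.25.
At nearest $5: Redwood Advocacy $140; Thornfield Housing $3,675; Upper Wellness $5,010. Sum = $8,825.
Difference $8,830 − $8,825 = +$5 applied to largest headcount (Upper Wellness): Upper Wellness becomes $5,015.

Redwood Advocacy: $140; Thornfield Housing: $3,675; Upper Wellness: $5,015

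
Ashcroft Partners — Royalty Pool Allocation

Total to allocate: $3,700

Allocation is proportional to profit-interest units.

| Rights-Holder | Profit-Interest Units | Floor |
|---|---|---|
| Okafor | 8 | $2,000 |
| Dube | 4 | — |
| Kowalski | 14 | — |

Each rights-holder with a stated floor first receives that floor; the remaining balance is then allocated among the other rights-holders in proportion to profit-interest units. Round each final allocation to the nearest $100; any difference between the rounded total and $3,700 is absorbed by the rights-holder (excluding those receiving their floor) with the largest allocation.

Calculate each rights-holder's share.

Okafor: $2,000; Dube: $400; Kowalski: $1,300

Fund the minimums — Okafor $2,000. Balance $1,700.
Balance split over remaining profit-interest units 18: Dube 377.78 → $400; Kowalski 1,322.22 → $1,300.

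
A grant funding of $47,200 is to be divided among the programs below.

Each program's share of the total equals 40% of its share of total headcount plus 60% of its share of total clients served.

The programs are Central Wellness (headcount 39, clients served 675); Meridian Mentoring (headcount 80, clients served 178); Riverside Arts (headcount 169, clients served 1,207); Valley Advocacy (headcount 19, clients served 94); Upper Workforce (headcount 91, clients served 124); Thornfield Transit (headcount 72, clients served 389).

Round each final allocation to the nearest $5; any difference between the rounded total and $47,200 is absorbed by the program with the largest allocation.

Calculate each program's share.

Central Wellness: $8,735; Meridian Mentoring: $5,105; Riverside Arts: $19,605; Valley Advocacy: $1,760; Upper Workforce: $4,970; Thornfield Transit: $7,025

Totals — headcount 470, clients served 2,667.
Blended shares (40% headcount + 60% clients served): Central Wellness 0.1850; Meridian Mentoring 0.1081; Riverside Arts 0.4154; Valley Advocacy 0.0373; Upper Workforce 0.1053; Thornfield Transit 0.1488.
Pro-rata amounts: Central Wellness 8,734.24; Meridian Mentoring 5,103.74; Riverside Arts 19,605.50; Valley Advocacy 1,761.39; Upper Workforce 4,972.20; Thornfield Transit 7,022.92.
After rounding ($5): Central Wellness $8,735; Meridian Mentoring $5,105; Riverside Arts $19,605; Valley Advocacy $1,760; Upper Workforce $4,970; Thornfield Transit $7,025. Sum = $47,200.
Sum already equals the total — no adjustment.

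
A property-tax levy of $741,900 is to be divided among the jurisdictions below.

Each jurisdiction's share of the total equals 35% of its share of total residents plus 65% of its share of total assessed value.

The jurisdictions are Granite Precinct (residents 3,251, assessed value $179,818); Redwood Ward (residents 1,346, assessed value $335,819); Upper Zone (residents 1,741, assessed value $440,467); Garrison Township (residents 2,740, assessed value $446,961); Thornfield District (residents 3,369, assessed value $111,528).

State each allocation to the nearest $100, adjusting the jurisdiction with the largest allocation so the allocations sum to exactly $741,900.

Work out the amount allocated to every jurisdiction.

Totals — residents 12,447, assessed value 1,514,593.
Blended shares (35% residents + 65% assessed value): Granite Precinct 0.1686; Redwood Ward 0.1820; Upper Zone 0.2380; Garrison Township 0.2689; Thornfield District 0.1426.
Pro-rata amounts: Granite Precinct 125,073.93; Redwood Ward 135,002.02; Upper Zone 176,561.51; Garrison Township 199,469.95; Thornfield District 105,792.59.
After rounding ($100): Granite Precinct $125,100; Redwood Ward $135,000; Upper Zone $176,600; Garrison Township $199,500; Thornfield District $105,800. Sum = $742,000.
Difference $741,900 − $742,000 = −$100 applied to largest allocation (Garrison Township): Garrison Township becomes $199,400.

Granite Precinct: $125,100 · Redwood Ward: $135,000 · Upper Zone: $176,600 · Garrison Township: $199,400 · Thornfield District: $105,800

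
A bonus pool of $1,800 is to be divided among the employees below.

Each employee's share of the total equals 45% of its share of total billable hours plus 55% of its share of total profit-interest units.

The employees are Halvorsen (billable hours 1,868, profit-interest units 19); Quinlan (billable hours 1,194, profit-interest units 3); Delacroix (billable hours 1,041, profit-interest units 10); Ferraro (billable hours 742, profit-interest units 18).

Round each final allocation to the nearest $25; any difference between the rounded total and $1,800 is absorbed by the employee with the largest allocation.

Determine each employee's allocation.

Billable hours total 4,845; profit-interest units total 50.
Blended shares (45% billable hours + 55% profit-interest units): Halvorsen 0.3825; Quinlan 0.1439; Delacroix 0.2067; Ferraro 0.2669.
Pro-rata amounts: Halvorsen 688.50; Quinlan 259.02; Delacroix 372.04; Ferraro 480.45.
Rounded to nearest $25: Halvorsen $700; Quinlan $250; Delacroix $375; Ferraro $475. Sum = $1,800.
Rounded total matches; no reconciliation needed.

Halvorsen: $700 | Quinlan: $250 | Delacroix: $375 | Ferraro: $475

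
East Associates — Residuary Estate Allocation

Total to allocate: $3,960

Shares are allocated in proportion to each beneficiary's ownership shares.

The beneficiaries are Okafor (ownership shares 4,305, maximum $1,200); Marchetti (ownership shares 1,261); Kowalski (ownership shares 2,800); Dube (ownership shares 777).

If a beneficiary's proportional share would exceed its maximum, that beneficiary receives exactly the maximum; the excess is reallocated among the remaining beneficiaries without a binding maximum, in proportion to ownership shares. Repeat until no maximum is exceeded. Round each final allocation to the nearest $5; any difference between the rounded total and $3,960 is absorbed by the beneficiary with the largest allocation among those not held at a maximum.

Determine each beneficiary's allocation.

Combined ownership shares = 9,143.
Proportional shares (ignoring caps): Okafor 1,864.57; Marchetti 546.16; Kowalski 1,212.73; Dube 336.53.
Held at cap: Okafor ($1,200); remaining pool $2,760 reallocated over remaining ownership shares 4,838.
Remaining shares: Marchetti 719.38 → $720; Kowalski 1,597.35 → $1,595; Dube 443.27 → $445.

Okafor: $1,200 · Marchetti: $720 · Kowalski: $1,595 · Dube: $445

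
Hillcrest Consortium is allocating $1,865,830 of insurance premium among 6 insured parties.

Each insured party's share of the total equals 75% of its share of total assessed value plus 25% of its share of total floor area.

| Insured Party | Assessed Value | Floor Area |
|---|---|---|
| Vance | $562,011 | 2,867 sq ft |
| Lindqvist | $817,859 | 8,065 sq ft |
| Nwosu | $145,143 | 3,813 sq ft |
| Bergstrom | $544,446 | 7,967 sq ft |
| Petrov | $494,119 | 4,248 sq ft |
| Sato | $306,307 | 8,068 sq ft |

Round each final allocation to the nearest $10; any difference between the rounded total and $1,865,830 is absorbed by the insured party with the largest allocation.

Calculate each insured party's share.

Vance: $312,220 · Lindqvist: $506,190 · Nwosu: $121,550 · Bergstrom: $371,570 · Petrov: $297,500 · Sato: $256,800

Totals — assessed value 2,869,885, floor area 35,028.
Composite weights (75% assessed value + 25% floor area): Vance 0.1673; Lindqvist 0.2713; Nwosu 0.0651; Bergstrom 0.1991; Petrov 0.1594; Sato 0.1376.
Proportional shares: Vance 312,218.80; Lindqvist 506,191.99; Nwosu 121,549.16; Bergstrom 371,569.19; Petrov 297,504.64; Sato 256,796.23.
At nearest $10: Vance $312,220; Lindqvist $506,190; Nwosu $121,550; Bergstrom $371,570; Petrov $297,500; Sato $256,800. Sum = $1,865,830.
Rounded total matches; no reconciliation needed.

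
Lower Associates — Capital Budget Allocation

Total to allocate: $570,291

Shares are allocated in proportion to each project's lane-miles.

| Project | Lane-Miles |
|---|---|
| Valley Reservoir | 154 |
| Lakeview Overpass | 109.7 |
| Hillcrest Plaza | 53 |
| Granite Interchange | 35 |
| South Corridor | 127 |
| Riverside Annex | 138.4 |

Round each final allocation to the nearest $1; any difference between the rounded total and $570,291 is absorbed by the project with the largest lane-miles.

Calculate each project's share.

Combined lane-miles = 154 + 109.7 + 53 + 35 + 127 + 138.4 = 617.1.
Raw shares: Valley Reservoir 142,318.61; Lakeview Overpass 101,378.91; Hillcrest Plaza 48,979.78; Granite Interchange 32,345.14; South Corridor 117,366.65; Riverside Annex 127,901.92.
Rounded to nearest $1: Valley Reservoir $142,319; Lakeview Overpass $101,379; Hillcrest Plaza $48,980; Granite Interchange $32,345; South Corridor $117,367; Riverside Annex $127,902. Sum = $570,292.
Difference $570,291 − $570,292 = −$1 applied to largest lane-miles (Valley Reservoir): Valley Reservoir becomes $142,318.

Valley Reservoir: $142,318 · Lakeview Overpass: $101,379 · Hillcrest Plaza: $48,980 · Granite Interchange: $32,345 · South Corridor: $117,367 · Riverside Annex: $127,902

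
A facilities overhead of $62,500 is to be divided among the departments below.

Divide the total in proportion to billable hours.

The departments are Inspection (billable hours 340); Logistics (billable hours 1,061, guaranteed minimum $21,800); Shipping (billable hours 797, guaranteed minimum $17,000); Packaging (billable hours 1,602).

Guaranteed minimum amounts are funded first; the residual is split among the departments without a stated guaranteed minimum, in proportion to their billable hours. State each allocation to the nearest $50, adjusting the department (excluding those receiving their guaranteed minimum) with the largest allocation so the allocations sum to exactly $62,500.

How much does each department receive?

Inspection: $4,150; Logistics: $21,800; Shipping: $17,000; Packaging: $19,550

Guaranteed amounts: Logistics $21,800; Shipping $17,000. Remaining pool $23,700.
Remaining pool split over remaining billable hours 1,942: Inspection 4,149.33 → $4,150; Packaging 19,550.67 → $19,550.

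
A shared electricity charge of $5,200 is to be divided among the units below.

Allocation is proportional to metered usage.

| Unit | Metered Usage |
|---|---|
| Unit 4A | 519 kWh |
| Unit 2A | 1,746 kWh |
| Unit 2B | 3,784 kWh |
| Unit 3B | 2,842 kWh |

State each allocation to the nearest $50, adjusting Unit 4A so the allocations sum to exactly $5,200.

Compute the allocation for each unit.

Combined metered usage = 8,891.
Unrounded shares: Unit 4A 519/8,891 × $5,200 = 303.54; Unit 2A 1,746/8,891 × $5,200 = 1,021.17; Unit 2B 3,784/8,891 × $5,200 = 2,213.11; Unit 3B 2,842/8,891 × $5,200 = 1,662.18.
At nearest $50: Unit 4A $300; Unit 2A $1,000; Unit 2B $2,200; Unit 3B $1,650. Sum = $5,150.
Difference $5,200 − $5,150 = +$50 applied to Unit 4A: Unit 4A becomes $350.

Unit 4A: $350 | Unit 2A: $1,000 | Unit 2B: $2,200 | Unit 3B: $1,650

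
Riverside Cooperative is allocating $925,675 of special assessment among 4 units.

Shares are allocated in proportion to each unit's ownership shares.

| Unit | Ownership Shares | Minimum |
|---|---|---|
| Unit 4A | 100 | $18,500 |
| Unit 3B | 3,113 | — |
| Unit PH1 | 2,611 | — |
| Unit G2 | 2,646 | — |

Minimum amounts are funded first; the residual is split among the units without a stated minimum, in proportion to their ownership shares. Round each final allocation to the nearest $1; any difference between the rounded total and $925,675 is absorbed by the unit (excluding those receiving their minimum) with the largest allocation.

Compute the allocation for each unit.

Unit 4A: $18,500 | Unit 3B: $337,400 | Unit PH1: $282,991 | Unit G2: $286,784

Guaranteed amounts: Unit 4A $18,500. Residual $907,175.
Residual split over remaining ownership shares 8,370: Unit 3B 337,399.73 → $337,400; Unit PH1 282,990.91 → $282,991; Unit G2 286,784.35 → $286,784.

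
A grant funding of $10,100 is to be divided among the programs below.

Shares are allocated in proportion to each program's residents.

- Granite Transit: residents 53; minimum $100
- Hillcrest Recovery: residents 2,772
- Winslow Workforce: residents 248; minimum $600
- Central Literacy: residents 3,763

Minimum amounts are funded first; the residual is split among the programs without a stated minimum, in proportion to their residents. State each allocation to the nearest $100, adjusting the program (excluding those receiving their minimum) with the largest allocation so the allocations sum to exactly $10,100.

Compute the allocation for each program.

Granite Transit: $100; Hillcrest Recovery: $4,000; Winslow Workforce: $600; Central Literacy: $5,400

Fund the minimums — Granite Transit $100; Winslow Workforce $600. Residual $9,400.
Residual split over remaining residents 6,535: Hillcrest Recovery 3,987.27 → $4,000; Central Literacy 5,412.73 → $5,400.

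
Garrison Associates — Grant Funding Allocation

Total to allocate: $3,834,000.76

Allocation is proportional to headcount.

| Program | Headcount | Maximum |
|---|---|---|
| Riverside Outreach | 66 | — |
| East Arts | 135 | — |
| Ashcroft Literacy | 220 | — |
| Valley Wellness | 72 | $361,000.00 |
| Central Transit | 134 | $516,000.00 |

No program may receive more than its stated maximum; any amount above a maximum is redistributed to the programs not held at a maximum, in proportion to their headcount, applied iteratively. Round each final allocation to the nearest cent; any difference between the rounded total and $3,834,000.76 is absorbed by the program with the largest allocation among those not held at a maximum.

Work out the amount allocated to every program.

Riverside Outreach: $463,567.82 · East Arts: $948,206.89 · Ashcroft Literacy: $1,545,226.05 · Valley Wellness: $361,000.00 · Central Transit: $516,000.00

Sum of headcount: 627.
Proportional shares (ignoring caps): Riverside Outreach 403,579.0274; East Arts 825,502.5560; Ashcroft Literacy 1,345,263.4246; Valley Wellness 440,268.0299; Central Transit 819,387.7222.
Capped: Valley Wellness ($361,000.00), Central Transit ($516,000.00); residual $2,957,000.76 reallocated over remaining headcount 421.
Shares after redistribution: Riverside Outreach 463,567.8151 → $463,567.82; East Arts 948,206.8945 → $948,206.89; Ashcroft Literacy 1,545,226.0504 → $1,545,226.05.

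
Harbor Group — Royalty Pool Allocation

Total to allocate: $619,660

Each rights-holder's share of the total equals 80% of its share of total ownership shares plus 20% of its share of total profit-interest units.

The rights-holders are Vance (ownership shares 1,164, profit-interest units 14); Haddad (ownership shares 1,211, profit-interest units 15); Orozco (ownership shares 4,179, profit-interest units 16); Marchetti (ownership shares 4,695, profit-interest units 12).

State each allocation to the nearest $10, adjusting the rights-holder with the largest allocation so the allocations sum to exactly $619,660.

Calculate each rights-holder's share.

Vance: $81,740 | Haddad: $85,980 | Orozco: $218,950 | Marchetti: $232,990

Totals — ownership shares 11,249, profit-interest units 57.
Blended shares (80% ownership shares + 20% profit-interest units): Vance 0.1319; Haddad 0.1388; Orozco 0.3533; Marchetti 0.3760.
Raw shares: Vance 81,735.32; Haddad 85,980.79; Orozco 218,950.73; Marchetti 232,993.16.
At nearest $10: Vance $81,740; Haddad $85,980; Orozco $218,950; Marchetti $232,990. Sum = $619,660.
Rounded total matches; no reconciliation needed.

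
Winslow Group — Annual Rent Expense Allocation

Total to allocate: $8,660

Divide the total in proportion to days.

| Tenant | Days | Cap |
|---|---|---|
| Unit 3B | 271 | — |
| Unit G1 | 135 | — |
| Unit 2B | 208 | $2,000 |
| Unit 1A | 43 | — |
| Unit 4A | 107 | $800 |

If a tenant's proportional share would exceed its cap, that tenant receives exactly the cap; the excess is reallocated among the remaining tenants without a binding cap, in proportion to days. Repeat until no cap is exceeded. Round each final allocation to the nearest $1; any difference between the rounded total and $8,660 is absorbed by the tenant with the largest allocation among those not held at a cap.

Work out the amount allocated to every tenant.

Total days = 764.
Pro-rata shares before constraints: Unit 3B 3,071.81; Unit G1 1,530.24; Unit 2B 2,357.70; Unit 1A 487.41; Unit 4A 1,212.85.
Capped: Unit 2B ($2,000), Unit 4A ($800); residual $5,860 reallocated over remaining days 449.
Remaining shares: Unit 3B 3,536.88 → $3,537; Unit G1 1,761.92 → $1,762; Unit 1A 561.20 → $561.

Unit 3B: $3,537 · Unit G1: $1,762 · Unit 2B: $2,000 · Unit 1A: $561 · Unit 4A: $800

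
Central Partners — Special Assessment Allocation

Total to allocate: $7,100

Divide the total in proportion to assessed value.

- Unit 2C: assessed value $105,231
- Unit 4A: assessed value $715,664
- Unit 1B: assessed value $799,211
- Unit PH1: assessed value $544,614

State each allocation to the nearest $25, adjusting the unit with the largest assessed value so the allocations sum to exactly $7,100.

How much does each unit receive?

Sum of assessed value: 105,231 + 715,664 + 799,211 + 544,614 = 2,164,720.
Proportional shares: Unit 2C 345.14; Unit 4A 2,347.28; Unit 1B 2,621.31; Unit PH1 1,786.26.
Rounded to nearest $25: Unit 2C $350; Unit 4A $2,350; Unit 1B $2,625; Unit PH1 $1,775. Sum = $7,100.
Rounded total matches; no reconciliation needed.

Unit 2C: $350 | Unit 4A: $2,350 | Unit 1B: $2,625 | Unit PH1: $1,775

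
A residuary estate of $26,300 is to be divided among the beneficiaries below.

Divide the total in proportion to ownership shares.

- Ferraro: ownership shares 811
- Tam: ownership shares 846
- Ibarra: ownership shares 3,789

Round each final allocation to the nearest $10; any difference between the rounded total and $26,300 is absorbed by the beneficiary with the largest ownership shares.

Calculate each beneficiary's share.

Total ownership shares = 5,446.
Unrounded shares: Ferraro 811/5,446 × $26,300 = 3,916.51; Tam 846/5,446 × $26,300 = 4,085.53; Ibarra 3,789/5,446 × $26,300 = 18,297.96.
Rounded to nearest $10: Ferraro $3,920; Tam $4,090; Ibarra $18,300. Sum = $26,310.
Difference $26,300 − $26,310 = −$10 applied to largest ownership shares (Ibarra): Ibarra becomes $18,290.

Ferraro: $3,920 · Tam: $4,090 · Ibarra: $18,290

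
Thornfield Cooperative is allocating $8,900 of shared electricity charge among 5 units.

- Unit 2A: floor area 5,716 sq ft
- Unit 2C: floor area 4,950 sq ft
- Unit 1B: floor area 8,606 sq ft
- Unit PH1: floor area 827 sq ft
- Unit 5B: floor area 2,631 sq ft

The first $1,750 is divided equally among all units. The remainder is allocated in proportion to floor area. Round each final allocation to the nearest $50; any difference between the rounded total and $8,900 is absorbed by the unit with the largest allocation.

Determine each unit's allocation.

Unit 2A: $2,150 | Unit 2C: $1,900 | Unit 1B: $3,050 | Unit PH1: $600 | Unit 5B: $1,200

Equal tier: $1,750 ÷ 5 = $350 apiece.
Remainder $7,150 by floor area (total 22,730): Unit 2A 1,798.04 → $1,800; Unit 2C 1,557.08 → $1,550; Unit 1B 2,707.12 → $2,700; Unit PH1 260.14 → $250; Unit 5B 827.61 → $850.
Totals: Unit 2A $350 + $1,800 = $2,150; Unit 2C $350 + $1,550 = $1,900; Unit 1B $350 + $2,700 = $3,050; Unit PH1 $350 + $250 = $600; Unit 5B $350 + $850 = $1,200.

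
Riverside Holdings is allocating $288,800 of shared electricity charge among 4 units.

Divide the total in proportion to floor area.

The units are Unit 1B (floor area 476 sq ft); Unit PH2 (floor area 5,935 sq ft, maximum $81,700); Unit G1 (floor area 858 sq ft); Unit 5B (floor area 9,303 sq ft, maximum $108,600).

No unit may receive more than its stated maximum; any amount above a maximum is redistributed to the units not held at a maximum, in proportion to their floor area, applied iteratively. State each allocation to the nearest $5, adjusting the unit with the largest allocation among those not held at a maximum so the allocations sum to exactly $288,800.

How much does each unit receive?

Floor area total: 16,572.
Unconstrained shares: Unit 1B 8,295.24; Unit PH2 103,429.16; Unit G1 14,952.35; Unit 5B 162,123.24.
Capped: Unit PH2 ($81,700), Unit 5B ($108,600); remaining pool $98,500 reallocated over remaining floor area 1,334.
Redistributed shares: Unit 1B 35,146.93 → $35,145; Unit G1 63,353.07 → $63,355.

Unit 1B: $35,145 | Unit PH2: $81,700 | Unit G1: $63,355 | Unit 5B: $108,600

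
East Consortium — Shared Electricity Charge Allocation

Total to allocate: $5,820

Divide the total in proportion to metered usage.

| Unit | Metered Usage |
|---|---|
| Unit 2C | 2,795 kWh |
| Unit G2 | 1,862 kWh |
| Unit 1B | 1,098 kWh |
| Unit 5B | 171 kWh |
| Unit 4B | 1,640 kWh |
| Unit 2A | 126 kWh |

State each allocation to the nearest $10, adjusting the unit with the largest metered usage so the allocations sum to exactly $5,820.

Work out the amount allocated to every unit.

Total metered usage = 2,795 + 1,862 + 1,098 + 171 + 1,640 + 126 = 7,692.
Raw shares: Unit 2C 2,114.78; Unit G2 1,408.85; Unit 1B 830.78; Unit 5B 129.38; Unit 4B 1,240.87; Unit 2A 95.34.
Rounded to nearest $10: Unit 2C $2,110; Unit G2 $1,410; Unit 1B $830; Unit 5B $130; Unit 4B $1,240; Unit 2A $100. Sum = $5,820.
No rounding difference to absorb.

Unit 2C: $2,110 | Unit G2: $1,410 | Unit 1B: $830 | Unit 5B: $130 | Unit 4B: $1,240 | Unit 2A: $100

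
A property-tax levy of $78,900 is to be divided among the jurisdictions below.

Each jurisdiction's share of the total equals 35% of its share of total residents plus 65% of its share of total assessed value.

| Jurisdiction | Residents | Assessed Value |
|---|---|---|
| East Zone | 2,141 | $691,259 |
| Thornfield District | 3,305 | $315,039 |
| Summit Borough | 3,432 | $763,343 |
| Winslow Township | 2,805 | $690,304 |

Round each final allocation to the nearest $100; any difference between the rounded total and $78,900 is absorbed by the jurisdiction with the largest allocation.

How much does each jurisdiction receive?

East Zone: $19,500 · Thornfield District: $14,400 · Summit Borough: $24,000 · Winslow Township: $21,000

Residents total 11,683; assessed value total 2,459,945.
Combined weights (35% residents + 65% assessed value): East Zone 0.2468; Thornfield District 0.1823; Summit Borough 0.3045; Winslow Township 0.2664.
Unrounded shares: East Zone 19,472.05; Thornfield District 14,379.94; Summit Borough 24,026.38; Winslow Township 21,021.63.
Rounded to nearest $100: East Zone $19,500; Thornfield District $14,400; Summit Borough $24,000; Winslow Township $21,000. Sum = $78,900.
Sum already equals the total — no adjustment.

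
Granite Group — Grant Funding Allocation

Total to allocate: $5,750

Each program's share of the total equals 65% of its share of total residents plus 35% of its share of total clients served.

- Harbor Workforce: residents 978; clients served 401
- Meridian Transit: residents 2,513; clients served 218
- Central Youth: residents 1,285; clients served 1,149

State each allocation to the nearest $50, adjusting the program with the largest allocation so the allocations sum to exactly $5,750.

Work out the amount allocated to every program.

Harbor Workforce: $1,200; Meridian Transit: $2,200; Central Youth: $2,350

Residents total 4,776; clients served total 1,768.
Composite weights (65% residents + 35% clients served): Harbor Workforce 0.2125; Meridian Transit 0.3852; Central Youth 0.4023.
Unrounded shares: Harbor Workforce 1,221.80; Meridian Transit 2,214.72; Central Youth 2,313.49.
Rounded to nearest $50: Harbor Workforce $1,200; Meridian Transit $2,200; Central Youth $2,300. Sum = $5,700.
Difference $5,750 − $5,700 = +$50 applied to largest allocation (Central Youth): Central Youth becomes $2,350.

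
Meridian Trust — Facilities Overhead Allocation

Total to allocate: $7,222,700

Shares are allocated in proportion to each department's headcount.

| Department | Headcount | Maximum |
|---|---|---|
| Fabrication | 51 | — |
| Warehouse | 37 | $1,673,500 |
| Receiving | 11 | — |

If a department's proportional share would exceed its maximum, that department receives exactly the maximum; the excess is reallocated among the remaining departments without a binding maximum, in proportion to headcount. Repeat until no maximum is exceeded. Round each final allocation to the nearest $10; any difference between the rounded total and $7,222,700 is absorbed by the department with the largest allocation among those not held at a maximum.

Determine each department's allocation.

Fabrication: $4,564,660 | Warehouse: $1,673,500 | Receiving: $984,540

Headcount total: 99.
Unconstrained shares: Fabrication 3,720,784.85; Warehouse 2,699,392.93; Receiving 802,522.22.
Capped: Warehouse ($1,673,500); residual $5,549,200 reallocated over remaining headcount 62.
Shares after redistribution: Fabrication 4,564,664.52 → $4,564,660; Receiving 984,535.48 → $984,540.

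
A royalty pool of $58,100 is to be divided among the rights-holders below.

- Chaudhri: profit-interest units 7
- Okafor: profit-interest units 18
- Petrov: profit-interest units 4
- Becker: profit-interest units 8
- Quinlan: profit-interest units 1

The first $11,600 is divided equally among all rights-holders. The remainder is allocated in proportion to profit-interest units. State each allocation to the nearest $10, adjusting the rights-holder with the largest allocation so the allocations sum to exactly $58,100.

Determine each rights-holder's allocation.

Chaudhri: $10,890 | Okafor: $24,350 | Petrov: $7,210 | Becker: $12,110 | Quinlan: $3,540

Equal tier: $11,600 ÷ 5 = $2,320 apiece.
Remainder $46,500 by profit-interest units (total 38): Chaudhri 8,565.79 → $8,570; Okafor 22,026.32 → $22,030; Petrov 4,894.74 → $4,890; Becker 9,789.47 → $9,790; Quinlan 1,223.68 → $1,220.
Totals: Chaudhri $2,320 + $8,570 = $10,890; Okafor $2,320 + $22,030 = $24,350; Petrov $2,320 + $4,890 = $7,210; Becker $2,320 + $9,790 = $12,110; Quinlan $2,320 + $1,220 = $3,540.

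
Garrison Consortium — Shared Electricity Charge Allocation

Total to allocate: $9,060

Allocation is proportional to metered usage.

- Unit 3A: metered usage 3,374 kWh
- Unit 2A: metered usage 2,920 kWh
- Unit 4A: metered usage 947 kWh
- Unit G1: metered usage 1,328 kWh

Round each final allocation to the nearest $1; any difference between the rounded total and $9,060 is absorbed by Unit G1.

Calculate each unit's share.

Total metered usage = 8,569.
Proportional shares: Unit 3A 3,374/8,569 × $9,060 = 3,567.33; Unit 2A 2,920/8,569 × $9,060 = 3,087.31; Unit 4A 947/8,569 × $9,060 = 1,001.26; Unit G1 1,328/8,569 × $9,060 = 1,404.09.
Rounded to nearest $1: Unit 3A $3,567; Unit 2A $3,087; Unit 4A $1,001; Unit G1 $1,404. Sum = $9,059.
Difference $9,060 − $9,059 = +$1 applied to Unit G1: Unit G1 becomes $1,405.

Unit 3A: $3,567 · Unit 2A: $3,087 · Unit 4A: $1,001 · Unit G1: $1,405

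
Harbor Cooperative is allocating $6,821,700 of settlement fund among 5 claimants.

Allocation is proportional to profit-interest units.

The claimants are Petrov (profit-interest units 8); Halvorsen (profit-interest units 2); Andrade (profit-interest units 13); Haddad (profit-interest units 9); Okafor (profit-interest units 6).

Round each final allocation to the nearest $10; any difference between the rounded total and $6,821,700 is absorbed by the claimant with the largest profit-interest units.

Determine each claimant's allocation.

Total profit-interest units = 8 + 2 + 13 + 9 + 6 = 38.
Raw shares: Petrov 1,436,147.37; Halvorsen 359,036.84; Andrade 2,333,739.47; Haddad 1,615,665.79; Okafor 1,077,110.53.
Rounded to nearest $10: Petrov $1,436,150; Halvorsen $359,040; Andrade $2,333,740; Haddad $1,615,670; Okafor $1,077,110. Sum = $6,821,710.
Difference $6,821,700 − $6,821,710 = −$10 applied to largest profit-interest units (Andrade): Andrade becomes $2,333,730.

Petrov: $1,436,150 | Halvorsen: $359,040 | Andrade: $2,333,730 | Haddad: $1,615,670 | Okafor: $1,077,110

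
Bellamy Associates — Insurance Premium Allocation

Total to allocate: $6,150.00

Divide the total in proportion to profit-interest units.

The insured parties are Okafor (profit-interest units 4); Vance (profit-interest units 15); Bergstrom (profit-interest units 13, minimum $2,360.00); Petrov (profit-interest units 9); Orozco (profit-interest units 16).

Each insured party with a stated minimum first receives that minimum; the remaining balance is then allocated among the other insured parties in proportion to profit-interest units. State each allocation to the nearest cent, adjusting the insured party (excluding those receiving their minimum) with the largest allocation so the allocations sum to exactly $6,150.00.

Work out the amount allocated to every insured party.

Fund the minimums — Bergstrom $2,360.00. Remaining pool $3,790.00.
Remaining pool split over remaining profit-interest units 44: Okafor 344.5455 → $344.55; Vance 1,292.0455 → $1,292.05; Petrov 775.2273 → $775.23; Orozco 1,378.1818 → $1,378.18.
Rounding difference −$0.01 applied to Orozco → $1,378.17.

Okafor: $344.55 | Vance: $1,292.05 | Bergstrom: $2,360.00 | Petrov: $775.23 | Orozco: $1,378.17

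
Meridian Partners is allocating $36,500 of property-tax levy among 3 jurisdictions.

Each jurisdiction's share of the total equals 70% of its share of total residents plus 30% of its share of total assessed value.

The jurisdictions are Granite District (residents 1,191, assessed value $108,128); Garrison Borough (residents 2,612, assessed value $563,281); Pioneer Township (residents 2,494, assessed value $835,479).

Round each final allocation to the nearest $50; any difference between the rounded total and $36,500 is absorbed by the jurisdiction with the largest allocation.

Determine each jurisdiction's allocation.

Residents total 6,297; assessed value total 1,506,888.
Composite weights (70% residents + 30% assessed value): Granite District 0.1539; Garrison Borough 0.4025; Pioneer Township 0.4436.
Raw shares: Granite District 5,618.19; Garrison Borough 14,691.31; Pioneer Township 16,190.49.
After rounding ($50): Granite District $5,600; Garrison Borough $14,700; Pioneer Township $16,200. Sum = $36,500.
Rounded total matches; no reconciliation needed.

Granite District: $5,600 | Garrison Borough: $14,700 | Pioneer Township: $16,200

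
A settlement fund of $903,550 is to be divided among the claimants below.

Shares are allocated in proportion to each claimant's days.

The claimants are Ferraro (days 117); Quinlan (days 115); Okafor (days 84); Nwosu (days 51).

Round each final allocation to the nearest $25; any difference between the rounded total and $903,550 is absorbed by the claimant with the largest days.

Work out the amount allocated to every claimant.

Ferraro: $288,075 | Quinlan: $283,125 | Okafor: $206,800 | Nwosu: $125,550

Combined days = 367.
Unrounded shares: Ferraro 117/367 × $903,550 = 288,052.72; Quinlan 115/367 × $903,550 = 283,128.75; Okafor 84/367 × $903,550 = 206,807.08; Nwosu 51/367 × $903,550 = 125,561.44.
Rounded to nearest $25: Ferraro $288,050; Quinlan $283,125; Okafor $206,800; Nwosu $125,550. Sum = $903,525.
Difference $903,550 − $903,525 = +$25 applied to largest days (Ferraro): Ferraro becomes $288,075.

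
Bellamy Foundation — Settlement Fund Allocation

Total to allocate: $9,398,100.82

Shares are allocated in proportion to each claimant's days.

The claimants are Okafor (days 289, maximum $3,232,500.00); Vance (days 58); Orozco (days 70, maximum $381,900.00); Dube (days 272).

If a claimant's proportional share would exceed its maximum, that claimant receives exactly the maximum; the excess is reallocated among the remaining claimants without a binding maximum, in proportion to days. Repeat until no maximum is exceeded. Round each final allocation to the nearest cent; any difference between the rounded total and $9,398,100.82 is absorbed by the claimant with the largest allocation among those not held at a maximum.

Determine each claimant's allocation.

Okafor: $3,232,500.00 | Vance: $1,016,529.24 | Orozco: $381,900.00 | Dube: $4,767,171.58

Days total: 689.
Proportional shares (ignoring caps): Okafor 3,942,019.0667; Vance 791,131.8542; Orozco 954,814.3068; Dube 3,710,135.5922.
Held at cap: Okafor ($3,232,500.00), Orozco ($381,900.00); residual $5,783,700.82 reallocated over remaining days 330.
Shares after redistribution: Vance 1,016,529.23503 → $1,016,529.24; Dube 4,767,171.58497 → $4,767,171.58.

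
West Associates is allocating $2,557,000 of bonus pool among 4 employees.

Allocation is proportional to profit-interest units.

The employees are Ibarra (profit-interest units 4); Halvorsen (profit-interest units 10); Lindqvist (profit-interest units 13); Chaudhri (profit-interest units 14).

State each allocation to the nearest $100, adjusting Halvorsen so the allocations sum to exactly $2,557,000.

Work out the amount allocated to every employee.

Ibarra: $249,500 | Halvorsen: $623,600 | Lindqvist: $810,800 | Chaudhri: $873,100

Sum of profit-interest units: 41.
Proportional shares: Ibarra 4/41 × $2,557,000 = 249,463.41; Halvorsen 10/41 × $2,557,000 = 623,658.54; Lindqvist 13/41 × $2,557,000 = 810,756.10; Chaudhri 14/41 × $2,557,000 = 873,121.95.
Rounded to nearest $100: Ibarra $249,500; Halvorsen $623,700; Lindqvist $810,800; Chaudhri $873,100. Sum = $2,557,100.
Difference $2,557,000 − $2,557,100 = −$100 applied to Halvorsen: Halvorsen becomes $623,600.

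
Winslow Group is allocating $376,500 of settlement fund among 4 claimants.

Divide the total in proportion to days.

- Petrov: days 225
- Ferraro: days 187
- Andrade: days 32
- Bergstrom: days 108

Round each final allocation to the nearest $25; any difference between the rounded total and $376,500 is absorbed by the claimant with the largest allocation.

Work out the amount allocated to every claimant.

Petrov: $153,450 · Ferraro: $127,550 · Andrade: $21,825 · Bergstrom: $73,675

Days total: 552.
Pro-rata amounts: Petrov 225/552 × $376,500 = 153,464.67; Ferraro 187/552 × $376,500 = 127,546.20; Andrade 32/552 × $376,500 = 21,826.09; Bergstrom 108/552 × $376,500 = 73,663.04.
After rounding ($25): Petrov $153,475; Ferraro $127,550; Andrade $21,825; Bergstrom $73,675. Sum = $376,525.
Difference $376,500 − $376,525 = −$25 applied to largest allocation (Petrov): Petrov becomes $153,450.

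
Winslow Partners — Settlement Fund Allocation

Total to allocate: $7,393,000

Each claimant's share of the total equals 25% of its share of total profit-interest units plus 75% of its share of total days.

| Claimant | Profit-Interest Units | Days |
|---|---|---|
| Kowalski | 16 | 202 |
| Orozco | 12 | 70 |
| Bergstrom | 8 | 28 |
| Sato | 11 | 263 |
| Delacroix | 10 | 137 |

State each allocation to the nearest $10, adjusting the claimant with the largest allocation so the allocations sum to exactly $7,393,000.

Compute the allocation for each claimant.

Kowalski: $2,118,860 | Orozco: $943,580 | Bergstrom: $481,190 | Sato: $2,439,930 | Delacroix: $1,409,440

Profit-interest units total 57; days total 700.
Blended shares (25% profit-interest units + 75% days): Kowalski 0.2866; Orozco 0.1276; Bergstrom 0.0651; Sato 0.3300; Delacroix 0.1906.
Raw shares: Kowalski 2,118,863.45; Orozco 943,580.26; Bergstrom 481,193.51; Sato 2,439,921.61; Delacroix 1,409,441.17.
After rounding ($10): Kowalski $2,118,860; Orozco $943,580; Bergstrom $481,190; Sato $2,439,920; Delacroix $1,409,440. Sum = $7,392,990.
Difference $7,393,000 − $7,392,990 = +$10 applied to largest allocation (Sato): Sato becomes $2,439,930.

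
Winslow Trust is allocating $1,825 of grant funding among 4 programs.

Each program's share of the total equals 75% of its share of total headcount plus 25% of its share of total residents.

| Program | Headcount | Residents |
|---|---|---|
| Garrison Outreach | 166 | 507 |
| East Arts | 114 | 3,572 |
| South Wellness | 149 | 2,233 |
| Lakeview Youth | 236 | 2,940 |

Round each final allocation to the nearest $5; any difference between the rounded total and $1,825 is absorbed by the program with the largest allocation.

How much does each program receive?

Garrison Outreach: $365; East Arts: $410; South Wellness: $415; Lakeview Youth: $635

Headcount total 665; residents total 9,252.
Composite weights (75% headcount + 25% residents): Garrison Outreach 0.2009; East Arts 0.2251; South Wellness 0.2284; Lakeview Youth 0.3456.
Pro-rata amounts: Garrison Outreach 366.67; East Arts 410.79; South Wellness 416.80; Lakeview Youth 630.73.
Rounded to nearest $5: Garrison Outreach $365; East Arts $410; South Wellness $415; Lakeview Youth $630. Sum = $1,820.
Difference $1,825 − $1,820 = +$5 applied to largest allocation (Lakeview Youth): Lakeview Youth becomes $635.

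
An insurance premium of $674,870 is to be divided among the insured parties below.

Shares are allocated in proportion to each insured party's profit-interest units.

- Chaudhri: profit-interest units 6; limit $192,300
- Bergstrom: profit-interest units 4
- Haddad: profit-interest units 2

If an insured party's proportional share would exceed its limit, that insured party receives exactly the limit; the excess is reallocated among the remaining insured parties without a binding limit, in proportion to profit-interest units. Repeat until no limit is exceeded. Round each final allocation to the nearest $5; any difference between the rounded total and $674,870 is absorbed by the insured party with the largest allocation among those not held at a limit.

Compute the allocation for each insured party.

Sum of profit-interest units: 12.
Pro-rata shares before constraints: Chaudhri 337,435.00; Bergstrom 224,956.67; Haddad 112,478.33.
Cap binds for Chaudhri ($192,300); remaining pool $482,570 reallocated over remaining profit-interest units 6.
Remaining shares: Bergstrom 321,713.33 → $321,715; Haddad 160,856.67 → $160,855.

Chaudhri: $192,300; Bergstrom: $321,715; Haddad: $160,855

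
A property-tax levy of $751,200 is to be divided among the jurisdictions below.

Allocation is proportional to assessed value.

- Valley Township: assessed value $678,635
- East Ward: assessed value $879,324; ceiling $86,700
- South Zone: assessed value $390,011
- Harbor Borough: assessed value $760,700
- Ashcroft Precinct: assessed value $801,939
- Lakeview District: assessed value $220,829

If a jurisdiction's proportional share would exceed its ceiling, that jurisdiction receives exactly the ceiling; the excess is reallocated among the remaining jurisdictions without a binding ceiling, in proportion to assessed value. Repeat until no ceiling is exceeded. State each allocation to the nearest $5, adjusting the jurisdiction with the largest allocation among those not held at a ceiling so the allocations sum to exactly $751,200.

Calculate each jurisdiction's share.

Valley Township: $158,110 | East Ward: $86,700 | South Zone: $90,865 | Harbor Borough: $177,230 | Ashcroft Precinct: $186,845 | Lakeview District: $51,450

Sum of assessed value: 3,731,438.
Pro-rata shares before constraints: Valley Township 136,620.42; East Ward 177,022.42; South Zone 78,515.65; Harbor Borough 153,141.45; Ashcroft Precinct 161,443.54; Lakeview District 44,456.52.
Cap binds for East Ward ($86,700); balance $664,500 reallocated over remaining assessed value 2,852,114.
Shares after redistribution: Valley Township 158,111.83 → $158,110; South Zone 90,866.74 → $90,865; Harbor Borough 177,231.75 → $177,230; Ashcroft Precinct 186,839.82 → $186,840; Lakeview District 51,449.86 → $51,450.
Rounding difference +$5 applied to Ashcroft Precinct → $186,845.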